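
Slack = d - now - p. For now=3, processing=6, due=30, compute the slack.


Slack = due - current_time - processing
= 30 - 3 - 6
= 21


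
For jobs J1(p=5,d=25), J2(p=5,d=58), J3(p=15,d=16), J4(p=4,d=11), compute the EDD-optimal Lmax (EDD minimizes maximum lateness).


EDD order: J4 → J3 → J1 → J2
Completion and lateness:
  J4: C=4, d=11, L=4-11=-7
  J3: C=19, d=16, L=19-16=3
  J1: C=24, d=25, L=24-25=-1
  J2: C=29, d=58, L=29-58=-29
Lmax = max(-7, 3, -1, -29)
= 3


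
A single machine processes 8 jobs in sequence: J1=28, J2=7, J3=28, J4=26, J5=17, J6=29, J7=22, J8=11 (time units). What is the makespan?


Sequential makespan: sum all processing times
= 28 + 7 + 28 + 26 + 17 + 29 + 22 + 11
= 168 time units


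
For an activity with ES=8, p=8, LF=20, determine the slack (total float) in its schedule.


EF = ES + duration = 8 + 8 = 16
LS = LF - duration = 20 - 8 = 12
Total Float = LF - EF = 20 - 16
(or LS - ES = 12 - 8)
= 4


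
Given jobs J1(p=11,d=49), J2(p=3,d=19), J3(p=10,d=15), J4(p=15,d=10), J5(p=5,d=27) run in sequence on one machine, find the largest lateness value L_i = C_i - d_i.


Lateness per job (L = C - d):
  J1: C=11, d=49, L=-38
  J2: C=14, d=19, L=-5
  J3: C=24, d=15, L=9
  J4: C=39, d=10, L=29
  J5: C=44, d=27, L=17
Lmax = max(-38, -5, 9, 29, 17)
= 29


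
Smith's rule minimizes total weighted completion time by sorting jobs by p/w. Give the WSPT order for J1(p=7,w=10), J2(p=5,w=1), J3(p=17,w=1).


WSPT (Smith's rule): sort by p/w ascending
  J1: p/w = 7/10 = 0.700
  J2: p/w = 5/1 = 5.000
  J3: p/w = 17/1 = 17.000
Order: J1 → J2 → J3


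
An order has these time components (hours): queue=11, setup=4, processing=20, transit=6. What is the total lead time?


Lead time = queue + setup + processing + transit
= 11 + 4 + 20 + 6
= 41 hours


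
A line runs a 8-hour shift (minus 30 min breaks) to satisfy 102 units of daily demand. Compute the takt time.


Available = 8×60 - 30 = 450 min
Takt time = 450 / 102
= 4.41 min/unit


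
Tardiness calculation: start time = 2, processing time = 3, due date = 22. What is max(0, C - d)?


Completion = start + processing = 2 + 3 = 5
Tardiness = max(0, C - d) = max(0, 5 - 22)
= max(0, -17)
= 0


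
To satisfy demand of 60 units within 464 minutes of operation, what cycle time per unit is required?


Cycle time = available time / demand
= 464 / 60
= 7.73 min/unit


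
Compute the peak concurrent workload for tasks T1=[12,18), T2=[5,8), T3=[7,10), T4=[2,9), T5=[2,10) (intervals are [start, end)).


Check each time point for overlaps:
  t=7: 4 tasks active (T2, T3, T4, T5)
Max concurrent = 4


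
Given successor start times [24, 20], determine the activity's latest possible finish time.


LF = min of all successor start times
Successors start at: [24, 20]
LF = min(24, 20)
= 20


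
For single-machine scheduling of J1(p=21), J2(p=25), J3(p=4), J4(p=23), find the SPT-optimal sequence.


SPT: sort by shortest processing time
  J3: p=4
  J1: p=21
  J4: p=23
  J2: p=25
Order: J3 → J1 → J4 → J2


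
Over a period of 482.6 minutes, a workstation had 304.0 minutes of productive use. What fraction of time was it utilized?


Utilization = busy / total × 100
= 304.0 / 482.6 × 100
= 63.0%


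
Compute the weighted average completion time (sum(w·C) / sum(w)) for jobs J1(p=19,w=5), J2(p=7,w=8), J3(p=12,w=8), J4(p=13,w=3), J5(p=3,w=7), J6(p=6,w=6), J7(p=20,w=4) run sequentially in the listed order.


Completion times:
  J1: C=19, w×C=5×19=95
  J2: C=26, w×C=8×26=208
  J3: C=38, w×C=8×38=304
  J4: C=51, w×C=3×51=153
  J5: C=54, w×C=7×54=378
  J6: C=60, w×C=6×60=360
  J7: C=80, w×C=4×80=320
Sum w×C = 1818
Sum w = 41
Weighted avg = 1818/41
= 44.34


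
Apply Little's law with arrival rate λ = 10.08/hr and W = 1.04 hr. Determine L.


Little's law: L = λ × W
= 10.08 × 1.04
= 10.48


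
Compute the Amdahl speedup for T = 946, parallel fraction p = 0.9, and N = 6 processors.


Amdahl's law: T_p = T × ((1-p) + p/N)
= 946 × ((1-0.9) + 0.9/6)
= 946 × (0.10 + 0.1500)
= 946 × 0.2500
= 236.50
Speedup = 946/236.50
= 4.00×


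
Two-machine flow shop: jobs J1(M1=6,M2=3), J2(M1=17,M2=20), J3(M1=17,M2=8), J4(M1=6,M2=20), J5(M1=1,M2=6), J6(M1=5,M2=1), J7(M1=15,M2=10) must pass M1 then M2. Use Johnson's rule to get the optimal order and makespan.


Johnson's rule:
Group 1 (M1≤M2, sort by M1): ['J5', 'J4', 'J2']
Group 2 (M1>M2, sort desc M2): ['J7', 'J3', 'J1', 'J6']
Sequence: J5 → J4 → J2 → J7 → J3 → J1 → J6
Makespan calculation:
  J5: M1 done=1, M2 done=7
  J4: M1 done=7, M2 done=27
  J2: M1 done=24, M2 done=47
  J7: M1 done=39, M2 done=57
  J3: M1 done=56, M2 done=65
  J1: M1 done=62, M2 done=68
  J6: M1 done=67, M2 done=69
= Sequence: J5 → J4 → J2 → J7 → J3 → J1 → J6, Makespan: 69


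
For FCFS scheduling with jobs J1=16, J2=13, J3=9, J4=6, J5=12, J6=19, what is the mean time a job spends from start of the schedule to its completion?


Completion times:
  J1: completes at 16
  J2: completes at 29
  J3: completes at 38
  J4: completes at 44
  J5: completes at 56
  J6: completes at 75
Sum = 258
Average = 258/6
= 43.00


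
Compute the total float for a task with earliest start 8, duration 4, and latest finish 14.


EF = ES + duration = 8 + 4 = 12
LS = LF - duration = 14 - 4 = 10
Total Float = LF - EF = 14 - 12
(or LS - ES = 10 - 8)
= 2


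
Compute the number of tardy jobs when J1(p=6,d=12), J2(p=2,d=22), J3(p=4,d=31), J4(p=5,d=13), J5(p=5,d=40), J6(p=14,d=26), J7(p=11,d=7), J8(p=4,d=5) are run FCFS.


Completion vs due date:
  J1: C=6, d=12 → on time
  J2: C=8, d=22 → on time
  J3: C=12, d=31 → on time
  J4: C=17, d=13 → TARDY
  J5: C=22, d=40 → on time
  J6: C=36, d=26 → TARDY
  J7: C=47, d=7 → TARDY
  J8: C=51, d=5 → TARDY
Tardy jobs: J4, J6, J7, J8
Count = 4


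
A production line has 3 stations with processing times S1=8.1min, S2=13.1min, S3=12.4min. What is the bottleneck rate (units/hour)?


Bottleneck = longest station time
Station times: [8.1, 13.1, 12.4]
Max = 13.1 min
Rate = 60 / 13.1
= 4.58 units/hour (bottleneck: 13.1min)


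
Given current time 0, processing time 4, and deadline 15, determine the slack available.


Slack = due - current_time - processing
= 15 - 0 - 4
= 11


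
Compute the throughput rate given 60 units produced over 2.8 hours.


Throughput = units / time
= 60 / 2.8
= 21.4 units/hour


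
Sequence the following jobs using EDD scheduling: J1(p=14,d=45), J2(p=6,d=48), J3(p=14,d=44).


EDD: sort by earliest due date
  J3: d=44, p=14
  J1: d=45, p=14
  J2: d=48, p=6
Order: J3 → J1 → J2


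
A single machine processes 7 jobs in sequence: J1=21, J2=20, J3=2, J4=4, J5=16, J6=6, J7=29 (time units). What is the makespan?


Sequential makespan: sum all processing times
= 21 + 20 + 2 + 4 + 16 + 6 + 29
= 98 time units


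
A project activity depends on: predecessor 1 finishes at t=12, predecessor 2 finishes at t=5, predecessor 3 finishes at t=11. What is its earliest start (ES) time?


ES = max of all predecessor completion times
Predecessors: [12, 5, 11]
ES = max(12, 5, 11)
= 12


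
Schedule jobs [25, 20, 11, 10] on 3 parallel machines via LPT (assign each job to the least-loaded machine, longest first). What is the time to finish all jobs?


Jobs (LPT sorted): [25, 20, 11, 10]
Machines: 3
  J=25 → Machine 1 (load: 0+25=25)
  J=20 → Machine 2 (load: 0+20=20)
  J=11 → Machine 3 (load: 0+11=11)
  J=10 → Machine 3 (load: 11+10=21)
Machine loads: [25, 20, 21]
Makespan = max = 25 time units


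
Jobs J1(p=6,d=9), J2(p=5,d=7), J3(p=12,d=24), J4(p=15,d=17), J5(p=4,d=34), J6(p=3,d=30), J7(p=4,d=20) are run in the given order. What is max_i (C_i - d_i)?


Lateness per job (L = C - d):
  J1: C=6, d=9, L=-3
  J2: C=11, d=7, L=4
  J3: C=23, d=24, L=-1
  J4: C=38, d=17, L=21
  J5: C=42, d=34, L=8
  J6: C=45, d=30, L=15
  J7: C=49, d=20, L=29
Lmax = max(-3, 4, -1, 21, 8, 15, 29)
= 29


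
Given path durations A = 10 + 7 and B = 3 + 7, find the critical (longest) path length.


Path A: 10 + 7 = 17
Path B: 3 + 7 = 10
Critical path = longest = max(17, 10)
= 17 (Path A)


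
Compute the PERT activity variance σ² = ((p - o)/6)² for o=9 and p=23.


σ² = ((p - o) / 6)² = (p - o)² / 36
= (23 - 9)² / 36
= 14² / 36
= 196 / 36
= 5.4444


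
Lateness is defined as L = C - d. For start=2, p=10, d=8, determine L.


Completion = 2 + 10 = 12
Lateness = C - d = 12 - 8
= 4


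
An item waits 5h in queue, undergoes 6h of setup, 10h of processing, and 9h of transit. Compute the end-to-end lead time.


Lead time = queue + setup + processing + transit
= 5 + 6 + 10 + 9
= 30 hours


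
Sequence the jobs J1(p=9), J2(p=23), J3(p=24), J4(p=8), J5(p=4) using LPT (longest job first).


LPT: sort by longest processing time first
  J3: p=24
  J2: p=23
  J1: p=9
  J4: p=8
  J5: p=4
Order: J3 → J2 → J1 → J4 → J5


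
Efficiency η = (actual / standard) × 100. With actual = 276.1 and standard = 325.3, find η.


Efficiency = (actual / standard) × 100
= (276.1 / 325.3) × 100
= 84.9%


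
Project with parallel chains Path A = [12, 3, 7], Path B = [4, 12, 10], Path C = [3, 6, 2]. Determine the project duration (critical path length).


Path A: 12 + 3 + 7 = 22
Path B: 4 + 12 + 10 = 26
Path C: 3 + 6 + 2 = 11
Critical path = longest = max(22, 26, 11)
= 26 (Path B)


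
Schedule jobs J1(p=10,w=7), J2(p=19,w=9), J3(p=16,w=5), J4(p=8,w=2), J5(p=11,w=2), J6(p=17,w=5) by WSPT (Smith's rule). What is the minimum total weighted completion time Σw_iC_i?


WSPT order (by p/w): J1 → J2 → J3 → J6 → J4 → J5
  J1: C=10, w·C=7×10=70
  J2: C=29, w·C=9×29=261
  J3: C=45, w·C=5×45=225
  J6: C=62, w·C=5×62=310
  J4: C=70, w·C=2×70=140
  J5: C=81, w·C=2×81=162
Σ w·C = 1168
= 1168


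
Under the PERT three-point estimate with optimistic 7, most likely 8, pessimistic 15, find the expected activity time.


te = (o + 4m + p) / 6
= (7 + 4×8 + 15) / 6
= (7 + 32 + 15) / 6
= 54 / 6
= 9.00


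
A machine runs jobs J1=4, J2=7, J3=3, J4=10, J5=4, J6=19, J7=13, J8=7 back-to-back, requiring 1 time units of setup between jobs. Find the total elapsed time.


Makespan = Σ processing + (n-1) × setup
= (4 + 7 + 3 + 10 + 4 + 19 + 13 + 7) + (8-1)×1
= 67 + 7
= 74 time units


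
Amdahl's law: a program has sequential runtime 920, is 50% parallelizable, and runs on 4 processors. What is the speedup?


Amdahl's law: T_p = T × ((1-p) + p/N)
= 920 × ((1-0.5) + 0.5/4)
= 920 × (0.50 + 0.1250)
= 920 × 0.6250
= 575.00
Speedup = 920/575.00
= 1.60×


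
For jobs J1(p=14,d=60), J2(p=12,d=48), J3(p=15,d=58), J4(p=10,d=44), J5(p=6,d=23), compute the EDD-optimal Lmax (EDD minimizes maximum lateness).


EDD order: J5 → J4 → J2 → J3 → J1
Completion and lateness:
  J5: C=6, d=23, L=6-23=-17
  J4: C=16, d=44, L=16-44=-28
  J2: C=28, d=48, L=28-48=-20
  J3: C=43, d=58, L=43-58=-15
  J1: C=57, d=60, L=57-60=-3
Lmax = max(-17, -28, -20, -15, -3)
= -3


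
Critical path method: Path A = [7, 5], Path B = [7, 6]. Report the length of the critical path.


Path A: 7 + 5 = 12
Path B: 7 + 6 = 13
Critical path = longest = max(12, 13)
= 13 (Path B)


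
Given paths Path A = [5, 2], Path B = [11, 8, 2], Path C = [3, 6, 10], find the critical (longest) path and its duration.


Path A: 5 + 2 = 7
Path B: 11 + 8 + 2 = 21
Path C: 3 + 6 + 10 = 19
Critical path = longest = max(7, 21, 19)
= 21 (Path B)


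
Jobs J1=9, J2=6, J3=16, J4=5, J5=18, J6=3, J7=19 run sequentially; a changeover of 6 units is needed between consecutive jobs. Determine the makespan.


Makespan = Σ processing + (n-1) × setup
= (9 + 6 + 16 + 5 + 18 + 3 + 19) + (7-1)×6
= 76 + 36
= 112 time units


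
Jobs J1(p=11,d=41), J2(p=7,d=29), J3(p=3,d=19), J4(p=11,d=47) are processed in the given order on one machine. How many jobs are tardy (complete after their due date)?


Completion vs due date:
  J1: C=11, d=41 → on time
  J2: C=18, d=29 → on time
  J3: C=21, d=19 → TARDY
  J4: C=32, d=47 → on time
Tardy jobs: J3
Count = 1


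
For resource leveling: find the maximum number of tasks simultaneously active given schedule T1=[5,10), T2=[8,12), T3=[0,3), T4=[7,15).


Check each time point for overlaps:
  t=8: 3 tasks active (T1, T2, T4)
Max concurrent = 3


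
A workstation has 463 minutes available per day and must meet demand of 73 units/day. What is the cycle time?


Cycle time = available time / demand
= 463 / 73
= 6.34 min/unit


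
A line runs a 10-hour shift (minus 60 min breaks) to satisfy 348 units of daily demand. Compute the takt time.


Available = 10×60 - 60 = 540 min
Takt time = 540 / 348
= 1.55 min/unit


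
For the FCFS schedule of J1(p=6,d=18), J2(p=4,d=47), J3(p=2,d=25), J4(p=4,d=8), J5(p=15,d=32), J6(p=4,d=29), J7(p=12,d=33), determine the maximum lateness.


Lateness per job (L = C - d):
  J1: C=6, d=18, L=-12
  J2: C=10, d=47, L=-37
  J3: C=12, d=25, L=-13
  J4: C=16, d=8, L=8
  J5: C=31, d=32, L=-1
  J6: C=35, d=29, L=6
  J7: C=47, d=33, L=14
Lmax = max(-12, -37, -13, 8, -1, 6, 14)
= 14


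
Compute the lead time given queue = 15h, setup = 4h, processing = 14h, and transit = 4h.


Lead time = queue + setup + processing + transit
= 15 + 4 + 14 + 4
= 37 hours


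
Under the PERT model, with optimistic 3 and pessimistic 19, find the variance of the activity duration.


σ² = ((p - o) / 6)² = (p - o)² / 36
= (19 - 3)² / 36
= 16² / 36
= 256 / 36
= 7.1111


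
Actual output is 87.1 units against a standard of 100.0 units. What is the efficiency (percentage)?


Efficiency = (actual / standard) × 100
= (87.1 / 100.0) × 100
= 87.1%


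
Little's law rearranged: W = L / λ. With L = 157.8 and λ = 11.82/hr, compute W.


Little's law: L = λW → W = L / λ
= 157.8 / 11.82
= 13.35 hours


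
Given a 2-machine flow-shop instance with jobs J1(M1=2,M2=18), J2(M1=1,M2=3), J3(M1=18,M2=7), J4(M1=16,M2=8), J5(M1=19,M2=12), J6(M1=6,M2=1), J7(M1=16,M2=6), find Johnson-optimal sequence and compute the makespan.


Johnson's rule:
Group 1 (M1≤M2, sort by M1): ['J2', 'J1']
Group 2 (M1>M2, sort desc M2): ['J5', 'J4', 'J3', 'J7', 'J6']
Sequence: J2 → J1 → J5 → J4 → J3 → J7 → J6
Makespan calculation:
  J2: M1 done=1, M2 done=4
  J1: M1 done=3, M2 done=22
  J5: M1 done=22, M2 done=34
  J4: M1 done=38, M2 done=46
  J3: M1 done=56, M2 done=63
  J7: M1 done=72, M2 done=78
  J6: M1 done=78, M2 done=79
= Sequence: J2 → J1 → J5 → J4 → J3 → J7 → J6, Makespan: 79


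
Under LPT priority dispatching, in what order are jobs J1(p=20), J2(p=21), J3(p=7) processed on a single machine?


LPT: sort by longest processing time first
  J2: p=21
  J1: p=20
  J3: p=7
Order: J2 → J1 → J3


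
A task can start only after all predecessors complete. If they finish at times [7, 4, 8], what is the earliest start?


ES = max of all predecessor completion times
Predecessors: [7, 4, 8]
ES = max(7, 4, 8)
= 8


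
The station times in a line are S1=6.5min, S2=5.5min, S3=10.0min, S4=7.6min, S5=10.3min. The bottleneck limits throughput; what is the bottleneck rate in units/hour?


Bottleneck = longest station time
Station times: [6.5, 5.5, 10.0, 7.6, 10.3]
Max = 10.3 min
Rate = 60 / 10.3
= 5.83 units/hour (bottleneck: 10.3min)


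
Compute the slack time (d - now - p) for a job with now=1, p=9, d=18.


Slack = due - current_time - processing
= 18 - 1 - 9
= 8


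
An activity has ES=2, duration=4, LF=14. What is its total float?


EF = ES + duration = 2 + 4 = 6
LS = LF - duration = 14 - 4 = 10
Total Float = LF - EF = 14 - 6
(or LS - ES = 10 - 2)
= 8


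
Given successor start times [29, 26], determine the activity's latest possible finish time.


LF = min of all successor start times
Successors start at: [29, 26]
LF = min(29, 26)
= 26


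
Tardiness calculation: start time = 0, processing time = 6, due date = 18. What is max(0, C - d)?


Completion = start + processing = 0 + 6 = 6
Tardiness = max(0, C - d) = max(0, 6 - 18)
= max(0, -12)
= 0


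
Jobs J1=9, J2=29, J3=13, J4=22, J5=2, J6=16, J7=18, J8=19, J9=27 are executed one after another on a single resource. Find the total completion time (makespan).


Sequential makespan: sum all processing times
= 9 + 29 + 13 + 22 + 2 + 16 + 18 + 19 + 27
= 155 time units


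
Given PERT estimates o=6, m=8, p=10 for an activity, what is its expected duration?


te = (o + 4m + p) / 6
= (6 + 4×8 + 10) / 6
= (6 + 32 + 10) / 6
= 48 / 6
= 8.00


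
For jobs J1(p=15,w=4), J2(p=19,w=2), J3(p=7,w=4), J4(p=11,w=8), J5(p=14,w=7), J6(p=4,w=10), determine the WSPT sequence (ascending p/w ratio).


WSPT (Smith's rule): sort by p/w ascending
  J6: p/w = 4/10 = 0.400
  J4: p/w = 11/8 = 1.375
  J3: p/w = 7/4 = 1.750
  J5: p/w = 14/7 = 2.000
  J1: p/w = 15/4 = 3.750
  J2: p/w = 19/2 = 9.500
Order: J6 → J4 → J3 → J5 → J1 → J2


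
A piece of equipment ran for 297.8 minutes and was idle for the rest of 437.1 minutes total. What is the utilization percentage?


Utilization = busy / total × 100
= 297.8 / 437.1 × 100
= 68.1%


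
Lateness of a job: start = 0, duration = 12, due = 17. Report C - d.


Completion = 0 + 12 = 12
Lateness = C - d = 12 - 17
= -5


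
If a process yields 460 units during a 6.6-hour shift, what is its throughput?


Throughput = units / time
= 460 / 6.6
= 69.7 units/hour


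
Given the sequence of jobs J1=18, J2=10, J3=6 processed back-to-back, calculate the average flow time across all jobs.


Completion times:
  J1: completes at 18
  J2: completes at 28
  J3: completes at 34
Sum = 80
Average = 80/3
= 26.67


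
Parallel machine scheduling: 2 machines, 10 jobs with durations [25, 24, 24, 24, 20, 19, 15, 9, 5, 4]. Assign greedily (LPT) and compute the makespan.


Jobs (LPT sorted): [25, 24, 24, 24, 20, 19, 15, 9, 5, 4]
Machines: 2
  J=25 → Machine 1 (load: 0+25=25)
  J=24 → Machine 2 (load: 0+24=24)
  J=24 → Machine 2 (load: 24+24=48)
  J=24 → Machine 1 (load: 25+24=49)
  J=20 → Machine 2 (load: 48+20=68)
  J=19 → Machine 1 (load: 49+19=68)
  J=15 → Machine 1 (load: 68+15=83)
  J=9 → Machine 2 (load: 68+9=77)
  J=5 → Machine 2 (load: 77+5=82)
  J=4 → Machine 2 (load: 82+4=86)
Machine loads: [83, 86]
Makespan = max = 86 time units


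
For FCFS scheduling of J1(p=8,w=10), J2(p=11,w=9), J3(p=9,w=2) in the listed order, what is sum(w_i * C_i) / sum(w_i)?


Completion times:
  J1: C=8, w×C=10×8=80
  J2: C=19, w×C=9×19=171
  J3: C=28, w×C=2×28=56
Sum w×C = 307
Sum w = 21
Weighted avg = 307/21
= 14.62


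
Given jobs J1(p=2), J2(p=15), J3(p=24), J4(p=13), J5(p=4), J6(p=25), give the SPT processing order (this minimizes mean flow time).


SPT: sort by shortest processing time
  J1: p=2
  J5: p=4
  J4: p=13
  J2: p=15
  J3: p=24
  J6: p=25
Order: J1 → J5 → J4 → J2 → J3 → J6


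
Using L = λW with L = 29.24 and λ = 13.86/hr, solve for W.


Little's law: L = λW → W = L / λ
= 29.24 / 13.86
= 2.11 hours


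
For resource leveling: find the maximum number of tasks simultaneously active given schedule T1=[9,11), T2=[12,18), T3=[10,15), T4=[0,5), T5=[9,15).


Check each time point for overlaps:
  t=10: 3 tasks active (T1, T3, T5)
Max concurrent = 3


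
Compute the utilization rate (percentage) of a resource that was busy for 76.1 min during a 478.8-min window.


Utilization = busy / total × 100
= 76.1 / 478.8 × 100
= 15.9%


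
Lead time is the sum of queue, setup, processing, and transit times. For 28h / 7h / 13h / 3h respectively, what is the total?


Lead time = queue + setup + processing + transit
= 28 + 7 + 13 + 3
= 51 hours


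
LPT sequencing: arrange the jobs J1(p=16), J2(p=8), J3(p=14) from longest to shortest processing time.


LPT: sort by longest processing time first
  J1: p=16
  J3: p=14
  J2: p=8
Order: J1 → J3 → J2


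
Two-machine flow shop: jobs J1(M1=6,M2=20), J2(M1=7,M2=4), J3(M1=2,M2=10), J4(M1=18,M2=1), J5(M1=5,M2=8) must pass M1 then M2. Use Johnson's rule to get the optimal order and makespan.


Johnson's rule:
Group 1 (M1≤M2, sort by M1): ['J3', 'J5', 'J1']
Group 2 (M1>M2, sort desc M2): ['J2', 'J4']
Sequence: J3 → J5 → J1 → J2 → J4
Makespan calculation:
  J3: M1 done=2, M2 done=12
  J5: M1 done=7, M2 done=20
  J1: M1 done=13, M2 done=40
  J2: M1 done=20, M2 done=44
  J4: M1 done=38, M2 done=45
= Sequence: J3 → J5 → J1 → J2 → J4, Makespan: 45


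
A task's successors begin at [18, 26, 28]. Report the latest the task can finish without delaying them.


LF = min of all successor start times
Successors start at: [18, 26, 28]
LF = min(18, 26, 28)
= 18


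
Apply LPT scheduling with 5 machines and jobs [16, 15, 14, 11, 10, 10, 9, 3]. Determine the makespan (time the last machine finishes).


Jobs (LPT sorted): [16, 15, 14, 11, 10, 10, 9, 3]
Machines: 5
  J=16 → Machine 1 (load: 0+16=16)
  J=15 → Machine 2 (load: 0+15=15)
  J=14 → Machine 3 (load: 0+14=14)
  J=11 → Machine 4 (load: 0+11=11)
  J=10 → Machine 5 (load: 0+10=10)
  J=10 → Machine 5 (load: 10+10=20)
  J=9 → Machine 4 (load: 11+9=20)
  J=3 → Machine 3 (load: 14+3=17)
Machine loads: [16, 15, 17, 20, 20]
Makespan = max = 20 time units


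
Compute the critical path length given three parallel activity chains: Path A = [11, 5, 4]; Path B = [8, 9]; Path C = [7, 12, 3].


Path A: 11 + 5 + 4 = 20
Path B: 8 + 9 = 17
Path C: 7 + 12 + 3 = 22
Critical path = longest = max(20, 17, 22)
= 22 (Path C)


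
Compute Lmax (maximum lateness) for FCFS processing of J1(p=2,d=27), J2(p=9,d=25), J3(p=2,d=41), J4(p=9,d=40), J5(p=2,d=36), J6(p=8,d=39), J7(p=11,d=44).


Lateness per job (L = C - d):
  J1: C=2, d=27, L=-25
  J2: C=11, d=25, L=-14
  J3: C=13, d=41, L=-28
  J4: C=22, d=40, L=-18
  J5: C=24, d=36, L=-12
  J6: C=32, d=39, L=-7
  J7: C=43, d=44, L=-1
Lmax = max(-25, -14, -28, -18, -12, -7, -1)
= -1


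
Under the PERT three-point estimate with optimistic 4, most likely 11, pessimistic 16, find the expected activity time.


te = (o + 4m + p) / 6
= (4 + 4×11 + 16) / 6
= (4 + 44 + 16) / 6
= 64 / 6
= 10.67


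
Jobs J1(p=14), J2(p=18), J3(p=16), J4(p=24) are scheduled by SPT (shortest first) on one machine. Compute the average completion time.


SPT order: J1 → J3 → J2 → J4
Completion times:
  J1: C=14
  J3: C=30
  J2: C=48
  J4: C=72
Sum = 164, n = 4
Mean flow = 164/4
= 41.00


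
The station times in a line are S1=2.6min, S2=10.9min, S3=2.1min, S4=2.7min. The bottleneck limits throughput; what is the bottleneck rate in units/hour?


Bottleneck = longest station time
Station times: [2.6, 10.9, 2.1, 2.7]
Max = 10.9 min
Rate = 60 / 10.9
= 5.50 units/hour (bottleneck: 10.9min)


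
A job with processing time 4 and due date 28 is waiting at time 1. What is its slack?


Slack = due - current_time - processing
= 28 - 1 - 4
= 23


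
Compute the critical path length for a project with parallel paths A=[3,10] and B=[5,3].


Path A: 3 + 10 = 13
Path B: 5 + 3 = 8
Critical path = longest = max(13, 8)
= 13 (Path A)


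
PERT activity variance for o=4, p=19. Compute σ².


σ² = ((p - o) / 6)² = (p - o)² / 36
= (19 - 4)² / 36
= 15² / 36
= 225 / 36
= 6.2500


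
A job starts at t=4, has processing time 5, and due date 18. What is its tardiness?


Completion = start + processing = 4 + 5 = 9
Tardiness = max(0, C - d) = max(0, 9 - 18)
= max(0, -9)
= 0


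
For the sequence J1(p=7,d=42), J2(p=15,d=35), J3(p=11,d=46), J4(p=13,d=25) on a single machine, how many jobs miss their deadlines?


Completion vs due date:
  J1: C=7, d=42 → on time
  J2: C=22, d=35 → on time
  J3: C=33, d=46 → on time
  J4: C=46, d=25 → TARDY
Tardy jobs: J4
Count = 1


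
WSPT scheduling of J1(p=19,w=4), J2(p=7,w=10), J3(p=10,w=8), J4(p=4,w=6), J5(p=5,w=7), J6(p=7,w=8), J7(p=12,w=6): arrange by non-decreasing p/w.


WSPT (Smith's rule): sort by p/w ascending
  J4: p/w = 4/6 = 0.667
  J2: p/w = 7/10 = 0.700
  J5: p/w = 5/7 = 0.714
  J6: p/w = 7/8 = 0.875
  J3: p/w = 10/8 = 1.250
  J7: p/w = 12/6 = 2.000
  J1: p/w = 19/4 = 4.750
Order: J4 → J2 → J5 → J6 → J3 → J7 → J1


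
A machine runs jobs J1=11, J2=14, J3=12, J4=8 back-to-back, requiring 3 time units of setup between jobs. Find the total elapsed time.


Makespan = Σ processing + (n-1) × setup
= (11 + 14 + 12 + 8) + (4-1)×3
= 45 + 9
= 54 time units


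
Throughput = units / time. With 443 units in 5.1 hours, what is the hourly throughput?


Throughput = units / time
= 443 / 5.1
= 86.9 units/hour


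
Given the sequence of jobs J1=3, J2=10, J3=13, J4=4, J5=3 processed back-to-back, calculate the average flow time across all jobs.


Completion times:
  J1: completes at 3
  J2: completes at 13
  J3: completes at 26
  J4: completes at 30
  J5: completes at 33
Sum = 105
Average = 105/5
= 21.00


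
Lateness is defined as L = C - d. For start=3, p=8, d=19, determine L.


Completion = 3 + 8 = 11
Lateness = C - d = 11 - 19
= -8


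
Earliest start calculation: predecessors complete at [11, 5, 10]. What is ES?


ES = max of all predecessor completion times
Predecessors: [11, 5, 10]
ES = max(11, 5, 10)
= 11


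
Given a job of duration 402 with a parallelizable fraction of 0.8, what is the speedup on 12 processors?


Amdahl's law: T_p = T × ((1-p) + p/N)
= 402 × ((1-0.8) + 0.8/12)
= 402 × (0.20 + 0.0667)
= 402 × 0.2667
= 107.20
Speedup = 402/107.20
= 3.75×


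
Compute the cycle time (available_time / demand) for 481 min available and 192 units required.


Cycle time = available time / demand
= 481 / 192
= 2.51 min/unit


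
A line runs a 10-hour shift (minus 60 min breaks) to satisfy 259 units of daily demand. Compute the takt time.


Available = 10×60 - 60 = 540 min
Takt time = 540 / 259
= 2.08 min/unit


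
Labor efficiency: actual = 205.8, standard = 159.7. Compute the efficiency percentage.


Efficiency = (actual / standard) × 100
= (205.8 / 159.7) × 100
= 128.9%


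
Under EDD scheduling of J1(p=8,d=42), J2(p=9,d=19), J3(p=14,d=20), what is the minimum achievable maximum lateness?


EDD order: J2 → J3 → J1
Completion and lateness:
  J2: C=9, d=19, L=9-19=-10
  J3: C=23, d=20, L=23-20=3
  J1: C=31, d=42, L=31-42=-11
Lmax = max(-10, 3, -11)
= 3


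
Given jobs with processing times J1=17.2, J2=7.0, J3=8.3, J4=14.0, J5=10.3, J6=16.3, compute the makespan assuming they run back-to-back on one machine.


Sequential makespan: sum all processing times
= 17.2 + 7.0 + 8.3 + 14.0 + 10.3 + 16.3
= 73.1 time units


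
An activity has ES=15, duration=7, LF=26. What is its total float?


EF = ES + duration = 15 + 7 = 22
LS = LF - duration = 26 - 7 = 19
Total Float = LF - EF = 26 - 22
(or LS - ES = 19 - 15)
= 4


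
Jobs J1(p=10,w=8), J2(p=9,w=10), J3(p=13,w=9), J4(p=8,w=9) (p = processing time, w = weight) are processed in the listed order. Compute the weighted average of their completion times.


Completion times:
  J1: C=10, w×C=8×10=80
  J2: C=19, w×C=10×19=190
  J3: C=32, w×C=9×32=288
  J4: C=40, w×C=9×40=360
Sum w×C = 918
Sum w = 36
Weighted avg = 918/36
= 25.50


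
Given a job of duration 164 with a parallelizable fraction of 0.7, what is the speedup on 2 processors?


Amdahl's law: T_p = T × ((1-p) + p/N)
= 164 × ((1-0.7) + 0.7/2)
= 164 × (0.30 + 0.3500)
= 164 × 0.6500
= 106.60
Speedup = 164/106.60
= 1.54×


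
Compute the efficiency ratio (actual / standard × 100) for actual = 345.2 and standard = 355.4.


Efficiency = (actual / standard) × 100
= (345.2 / 355.4) × 100
= 97.1%


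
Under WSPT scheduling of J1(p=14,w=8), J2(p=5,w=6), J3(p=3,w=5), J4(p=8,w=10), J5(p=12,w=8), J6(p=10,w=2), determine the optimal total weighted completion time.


WSPT order (by p/w): J3 → J4 → J2 → J5 → J1 → J6
  J3: C=3, w·C=5×3=15
  J4: C=11, w·C=10×11=110
  J2: C=16, w·C=6×16=96
  J5: C=28, w·C=8×28=224
  J1: C=42, w·C=8×42=336
  J6: C=52, w·C=2×52=104
Σ w·C = 885
= 885


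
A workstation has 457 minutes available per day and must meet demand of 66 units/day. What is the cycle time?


Cycle time = available time / demand
= 457 / 66
= 6.92 min/unit


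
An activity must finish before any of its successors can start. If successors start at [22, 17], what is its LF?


LF = min of all successor start times
Successors start at: [22, 17]
LF = min(22, 17)
= 17


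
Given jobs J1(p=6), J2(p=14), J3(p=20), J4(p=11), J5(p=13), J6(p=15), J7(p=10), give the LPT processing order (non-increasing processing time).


LPT: sort by longest processing time first
  J3: p=20
  J6: p=15
  J2: p=14
  J5: p=13
  J4: p=11
  J7: p=10
  J1: p=6
Order: J3 → J6 → J2 → J5 → J4 → J7 → J1


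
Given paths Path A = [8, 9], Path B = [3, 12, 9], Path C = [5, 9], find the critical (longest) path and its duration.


Path A: 8 + 9 = 17
Path B: 3 + 12 + 9 = 24
Path C: 5 + 9 = 14
Critical path = longest = max(17, 24, 14)
= 24 (Path B)


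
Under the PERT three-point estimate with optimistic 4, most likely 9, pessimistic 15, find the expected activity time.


te = (o + 4m + p) / 6
= (4 + 4×9 + 15) / 6
= (4 + 36 + 15) / 6
= 55 / 6
= 9.17


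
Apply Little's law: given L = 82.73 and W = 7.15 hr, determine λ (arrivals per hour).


Little's law: L = λW → λ = L / W
= 82.73 / 7.15
= 11.57 per hour


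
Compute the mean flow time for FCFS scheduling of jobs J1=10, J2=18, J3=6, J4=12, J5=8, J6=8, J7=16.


Completion times:
  J1: completes at 10
  J2: completes at 28
  J3: completes at 34
  J4: completes at 46
  J5: completes at 54
  J6: completes at 62
  J7: completes at 78
Sum = 312
Average = 312/7
= 44.57


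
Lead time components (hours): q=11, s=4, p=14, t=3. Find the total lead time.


Lead time = queue + setup + processing + transit
= 11 + 4 + 14 + 3
= 32 hours


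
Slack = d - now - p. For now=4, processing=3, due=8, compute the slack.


Slack = due - current_time - processing
= 8 - 4 - 3
= 1


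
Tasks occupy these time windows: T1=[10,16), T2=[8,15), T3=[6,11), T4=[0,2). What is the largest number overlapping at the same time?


Check each time point for overlaps:
  t=10: 3 tasks active (T1, T2, T3)
Max concurrent = 3


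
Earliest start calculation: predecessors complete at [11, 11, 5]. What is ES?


ES = max of all predecessor completion times
Predecessors: [11, 11, 5]
ES = max(11, 11, 5)
= 11


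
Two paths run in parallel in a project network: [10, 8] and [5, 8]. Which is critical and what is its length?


Path A: 10 + 8 = 18
Path B: 5 + 8 = 13
Critical path = longest = max(18, 13)
= 18 (Path A)


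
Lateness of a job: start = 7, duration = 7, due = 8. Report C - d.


Completion = 7 + 7 = 14
Lateness = C - d = 14 - 8
= 6


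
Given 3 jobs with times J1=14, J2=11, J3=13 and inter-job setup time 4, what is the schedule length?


Makespan = Σ processing + (n-1) × setup
= (14 + 11 + 13) + (3-1)×4
= 38 + 8
= 46 time units


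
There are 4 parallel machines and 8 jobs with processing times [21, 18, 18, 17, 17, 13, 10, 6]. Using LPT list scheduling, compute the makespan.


Jobs (LPT sorted): [21, 18, 18, 17, 17, 13, 10, 6]
Machines: 4
  J=21 → Machine 1 (load: 0+21=21)
  J=18 → Machine 2 (load: 0+18=18)
  J=18 → Machine 3 (load: 0+18=18)
  J=17 → Machine 4 (load: 0+17=17)
  J=17 → Machine 4 (load: 17+17=34)
  J=13 → Machine 2 (load: 18+13=31)
  J=10 → Machine 3 (load: 18+10=28)
  J=6 → Machine 1 (load: 21+6=27)
Machine loads: [27, 31, 28, 34]
Makespan = max = 34 time units


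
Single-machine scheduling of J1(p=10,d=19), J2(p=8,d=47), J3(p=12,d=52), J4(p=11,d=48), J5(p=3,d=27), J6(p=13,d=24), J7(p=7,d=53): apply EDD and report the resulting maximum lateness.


EDD order: J1 → J6 → J5 → J2 → J4 → J3 → J7
Completion and lateness:
  J1: C=10, d=19, L=10-19=-9
  J6: C=23, d=24, L=23-24=-1
  J5: C=26, d=27, L=26-27=-1
  J2: C=34, d=47, L=34-47=-13
  J4: C=45, d=48, L=45-48=-3
  J3: C=57, d=52, L=57-52=5
  J7: C=64, d=53, L=64-53=11
Lmax = max(-9, -1, -1, -13, -3, 5, 11)
= 11


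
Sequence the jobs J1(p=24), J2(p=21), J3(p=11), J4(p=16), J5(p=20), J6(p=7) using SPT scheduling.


SPT: sort by shortest processing time
  J6: p=7
  J3: p=11
  J4: p=16
  J5: p=20
  J2: p=21
  J1: p=24
Order: J6 → J3 → J4 → J5 → J2 → J1


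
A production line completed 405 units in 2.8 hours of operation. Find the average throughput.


Throughput = units / time
= 405 / 2.8
= 144.6 units/hour


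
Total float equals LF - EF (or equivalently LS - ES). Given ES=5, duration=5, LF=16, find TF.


EF = ES + duration = 5 + 5 = 10
LS = LF - duration = 16 - 5 = 11
Total Float = LF - EF = 16 - 10
(or LS - ES = 11 - 5)
= 6


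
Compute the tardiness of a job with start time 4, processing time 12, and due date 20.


Completion = start + processing = 4 + 12 = 16
Tardiness = max(0, C - d) = max(0, 16 - 20)
= max(0, -4)
= 0


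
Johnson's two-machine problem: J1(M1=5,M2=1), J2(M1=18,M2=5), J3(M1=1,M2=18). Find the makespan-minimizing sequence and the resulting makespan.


Johnson's rule:
Group 1 (M1≤M2, sort by M1): ['J3']
Group 2 (M1>M2, sort desc M2): ['J2', 'J1']
Sequence: J3 → J2 → J1
Makespan calculation:
  J3: M1 done=1, M2 done=19
  J2: M1 done=19, M2 done=24
  J1: M1 done=24, M2 done=25
= Sequence: J3 → J2 → J1, Makespan: 25


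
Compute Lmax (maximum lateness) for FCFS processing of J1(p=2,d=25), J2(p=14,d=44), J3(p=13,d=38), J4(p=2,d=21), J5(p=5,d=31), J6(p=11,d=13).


Lateness per job (L = C - d):
  J1: C=2, d=25, L=-23
  J2: C=16, d=44, L=-28
  J3: C=29, d=38, L=-9
  J4: C=31, d=21, L=10
  J5: C=36, d=31, L=5
  J6: C=47, d=13, L=34
Lmax = max(-23, -28, -9, 10, 5, 34)
= 34


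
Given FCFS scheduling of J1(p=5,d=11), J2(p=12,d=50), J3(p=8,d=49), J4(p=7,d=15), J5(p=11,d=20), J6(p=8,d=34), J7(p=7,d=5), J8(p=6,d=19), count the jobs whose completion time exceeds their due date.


Completion vs due date:
  J1: C=5, d=11 → on time
  J2: C=17, d=50 → on time
  J3: C=25, d=49 → on time
  J4: C=32, d=15 → TARDY
  J5: C=43, d=20 → TARDY
  J6: C=51, d=34 → TARDY
  J7: C=58, d=5 → TARDY
  J8: C=64, d=19 → TARDY
Tardy jobs: J4, J5, J6, J7, J8
Count = 5


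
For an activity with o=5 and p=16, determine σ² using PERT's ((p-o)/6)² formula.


σ² = ((p - o) / 6)² = (p - o)² / 36
= (16 - 5)² / 36
= 11² / 36
= 121 / 36
= 3.3611


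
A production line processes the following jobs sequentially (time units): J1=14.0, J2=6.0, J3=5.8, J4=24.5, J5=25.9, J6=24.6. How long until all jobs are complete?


Sequential makespan: sum all processing times
= 14.0 + 6.0 + 5.8 + 24.5 + 25.9 + 24.6
= 100.8 time units


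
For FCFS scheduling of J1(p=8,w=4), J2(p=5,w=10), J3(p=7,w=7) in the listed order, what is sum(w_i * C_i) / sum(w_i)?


Completion times:
  J1: C=8, w×C=4×8=32
  J2: C=13, w×C=10×13=130
  J3: C=20, w×C=7×20=140
Sum w×C = 302
Sum w = 21
Weighted avg = 302/21
= 14.38


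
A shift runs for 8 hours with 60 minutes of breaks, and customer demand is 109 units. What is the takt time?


Available = 8×60 - 60 = 420 min
Takt time = 420 / 109
= 3.85 min/unit


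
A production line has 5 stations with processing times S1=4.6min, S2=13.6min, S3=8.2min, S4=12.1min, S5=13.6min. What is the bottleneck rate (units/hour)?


Bottleneck = longest station time
Station times: [4.6, 13.6, 8.2, 12.1, 13.6]
Max = 13.6 min
Rate = 60 / 13.6
= 4.41 units/hour (bottleneck: 13.6min)


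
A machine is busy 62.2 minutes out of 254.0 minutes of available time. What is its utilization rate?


Utilization = busy / total × 100
= 62.2 / 254.0 × 100
= 24.5%


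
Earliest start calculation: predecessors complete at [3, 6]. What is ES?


ES = max of all predecessor completion times
Predecessors: [3, 6]
ES = max(3, 6)
= 6


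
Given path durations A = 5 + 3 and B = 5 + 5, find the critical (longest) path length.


Path A: 5 + 3 = 8
Path B: 5 + 5 = 10
Critical path = longest = max(8, 10)
= 10 (Path B)


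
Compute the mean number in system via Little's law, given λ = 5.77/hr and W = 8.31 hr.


Little's law: L = λ × W
= 5.77 × 8.31
= 47.95


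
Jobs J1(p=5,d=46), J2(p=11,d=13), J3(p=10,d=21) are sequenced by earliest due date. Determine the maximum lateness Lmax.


EDD order: J2 → J3 → J1
Completion and lateness:
  J2: C=11, d=13, L=11-13=-2
  J3: C=21, d=21, L=21-21=0
  J1: C=26, d=46, L=26-46=-20
Lmax = max(-2, 0, -20)
= 0


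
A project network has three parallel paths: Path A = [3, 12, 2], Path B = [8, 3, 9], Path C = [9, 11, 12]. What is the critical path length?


Path A: 3 + 12 + 2 = 17
Path B: 8 + 3 + 9 = 20
Path C: 9 + 11 + 12 = 32
Critical path = longest = max(17, 20, 32)
= 32 (Path C)


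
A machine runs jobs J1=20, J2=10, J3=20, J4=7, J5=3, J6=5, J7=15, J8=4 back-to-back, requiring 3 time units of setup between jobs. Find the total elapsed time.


Makespan = Σ processing + (n-1) × setup
= (20 + 10 + 20 + 7 + 3 + 5 + 15 + 4) + (8-1)×3
= 84 + 21
= 105 time units


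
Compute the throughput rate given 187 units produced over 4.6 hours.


Throughput = units / time
= 187 / 4.6
= 40.7 units/hour


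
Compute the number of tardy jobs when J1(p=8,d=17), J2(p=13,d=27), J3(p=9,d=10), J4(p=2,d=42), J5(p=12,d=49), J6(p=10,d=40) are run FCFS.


Completion vs due date:
  J1: C=8, d=17 → on time
  J2: C=21, d=27 → on time
  J3: C=30, d=10 → TARDY
  J4: C=32, d=42 → on time
  J5: C=44, d=49 → on time
  J6: C=54, d=40 → TARDY
Tardy jobs: J3, J6
Count = 2


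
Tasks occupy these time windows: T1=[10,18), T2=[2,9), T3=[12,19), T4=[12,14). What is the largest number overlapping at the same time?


Check each time point for overlaps:
  t=12: 3 tasks active (T1, T3, T4)
Max concurrent = 3


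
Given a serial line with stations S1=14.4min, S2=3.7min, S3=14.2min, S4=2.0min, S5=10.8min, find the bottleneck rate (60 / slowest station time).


Bottleneck = longest station time
Station times: [14.4, 3.7, 14.2, 2.0, 10.8]
Max = 14.4 min
Rate = 60 / 14.4
= 4.17 units/hour (bottleneck: 14.4min)


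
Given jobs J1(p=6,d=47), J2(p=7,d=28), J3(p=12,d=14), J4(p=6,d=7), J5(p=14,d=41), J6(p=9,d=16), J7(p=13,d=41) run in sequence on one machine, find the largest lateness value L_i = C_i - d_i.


Lateness per job (L = C - d):
  J1: C=6, d=47, L=-41
  J2: C=13, d=28, L=-15
  J3: C=25, d=14, L=11
  J4: C=31, d=7, L=24
  J5: C=45, d=41, L=4
  J6: C=54, d=16, L=38
  J7: C=67, d=41, L=26
Lmax = max(-41, -15, 11, 24, 4, 38, 26)
= 38


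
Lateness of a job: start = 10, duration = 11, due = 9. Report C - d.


Completion = 10 + 11 = 21
Lateness = C - d = 21 - 9
= 12


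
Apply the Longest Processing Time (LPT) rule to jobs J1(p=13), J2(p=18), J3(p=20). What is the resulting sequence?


LPT: sort by longest processing time first
  J3: p=20
  J2: p=18
  J1: p=13
Order: J3 → J2 → J1


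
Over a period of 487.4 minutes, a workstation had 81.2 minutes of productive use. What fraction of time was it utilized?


Utilization = busy / total × 100
= 81.2 / 487.4 × 100
= 16.7%


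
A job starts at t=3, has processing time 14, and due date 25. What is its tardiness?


Completion = start + processing = 3 + 14 = 17
Tardiness = max(0, C - d) = max(0, 17 - 25)
= max(0, -8)
= 0


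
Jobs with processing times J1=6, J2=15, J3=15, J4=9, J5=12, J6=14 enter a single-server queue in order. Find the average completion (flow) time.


Completion times:
  J1: completes at 6
  J2: completes at 21
  J3: completes at 36
  J4: completes at 45
  J5: completes at 57
  J6: completes at 71
Sum = 236
Average = 236/6
= 39.33


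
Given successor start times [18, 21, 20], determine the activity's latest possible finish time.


LF = min of all successor start times
Successors start at: [18, 21, 20]
LF = min(18, 21, 20)
= 18
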